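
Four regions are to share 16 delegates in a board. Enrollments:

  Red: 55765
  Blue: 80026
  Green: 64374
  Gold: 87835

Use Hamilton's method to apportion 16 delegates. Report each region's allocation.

Red: 3, Blue: 4, Green: 4, Gold: 5

The standard divisor is 288000/16 = 18000.
Standard quotas: Red 3.0981, Blue 4.4459, Green 3.5763, Gold 4.8797.
Lower quotas: Red 3, Blue 4, Green 3, Gold 4 (sum 14, leaving 2 seats).
Remainders in descending order: Gold 0.8797, Green 0.5763, Blue 0.4459, Red 0.0981.
Largest remainders: Gold, Green receive the extra seats.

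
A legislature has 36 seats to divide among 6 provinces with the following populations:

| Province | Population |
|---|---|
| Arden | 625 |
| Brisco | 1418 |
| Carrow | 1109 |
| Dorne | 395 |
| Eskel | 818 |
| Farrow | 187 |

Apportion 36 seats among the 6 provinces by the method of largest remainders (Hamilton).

Standard divisor: 4552 ÷ 36 ≈ 126.444.
Standard quotas: Arden 4.943, Brisco 11.214, Carrow 8.771, Dorne 3.124, Eskel 6.469, Farrow 1.479.
Lower quotas: Arden 4, Brisco 11, Carrow 8, Dorne 3, Eskel 6, Farrow 1 (sum 33, leaving 3 seats).
Remainders in descending order: Arden 0.943, Carrow 0.771, Farrow 0.479, Eskel 0.469, Brisco 0.214, Dorne 0.124.
The surplus seats go to Arden, Carrow, Farrow.

Arden 5, Brisco 11, Carrow 9, Dorne 3, Eskel 6, Farrow 2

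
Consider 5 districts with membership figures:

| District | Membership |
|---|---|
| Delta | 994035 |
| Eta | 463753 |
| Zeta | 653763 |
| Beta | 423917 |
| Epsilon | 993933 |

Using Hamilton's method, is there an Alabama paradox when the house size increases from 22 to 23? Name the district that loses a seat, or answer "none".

none

At 22 seats: Delta 6, Eta 3, Zeta 4, Beta 3, Epsilon 6.
At 23 seats: Delta 7, Eta 3, Zeta 4, Beta 3, Epsilon 6.
No district's allocation decreased.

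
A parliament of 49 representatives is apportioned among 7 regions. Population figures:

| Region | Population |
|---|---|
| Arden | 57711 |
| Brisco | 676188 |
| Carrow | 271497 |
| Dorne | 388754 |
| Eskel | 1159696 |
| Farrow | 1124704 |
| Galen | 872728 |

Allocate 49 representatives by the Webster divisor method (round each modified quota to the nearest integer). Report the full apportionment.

Standard divisor 4551278/49 ≈ 92883.224; standard quotas: Arden 0.621, Brisco 7.280, Carrow 2.923, Dorne 4.185, Eskel 12.486, Farrow 12.109, Galen 9.396.
Rounding to the nearest integer gives 1, 7, 3, 4, 12, 12, 9 = 48 seats, so the divisor must be adjusted.
With modified divisor 92300: modified quotas Arden 0.625, Brisco 7.326, Carrow 2.941, Dorne 4.212, Eskel 12.564, Farrow 12.185, Galen 9.455.
Rounding to the nearest integer: Arden 1, Brisco 7, Carrow 3, Dorne 4, Eskel 13, Farrow 12, Galen 9 (total 49).

Arden: 1, Brisco: 7, Carrow: 3, Dorne: 4, Eskel: 13, Farrow: 12, Galen: 9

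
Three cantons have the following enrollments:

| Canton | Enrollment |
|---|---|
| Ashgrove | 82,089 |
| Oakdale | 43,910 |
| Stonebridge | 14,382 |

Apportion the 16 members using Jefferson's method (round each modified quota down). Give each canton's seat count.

Standard divisor 140381/16 ≈ 8773.812; standard quotas: Ashgrove 9.356, Oakdale 5.005, Stonebridge 1.639.
Rounding down gives 9, 5, 1 = 15 seats, so the divisor must be adjusted.
With modified divisor 7800: modified quotas Ashgrove 10.524, Oakdale 5.629, Stonebridge 1.844.
Rounding down: Ashgrove 10, Oakdale 5, Stonebridge 1 (total 16).

Ashgrove 10, Oakdale 5, Stonebridge 1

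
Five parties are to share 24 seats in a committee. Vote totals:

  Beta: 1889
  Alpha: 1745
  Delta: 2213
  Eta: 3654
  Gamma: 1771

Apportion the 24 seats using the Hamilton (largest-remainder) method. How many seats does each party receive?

Standard divisor: 11272 ÷ 24 ≈ 469.667.
Standard quotas: Beta 4.022, Alpha 3.715, Delta 4.712, Eta 7.780, Gamma 3.771.
Lower quotas: Beta 4, Alpha 3, Delta 4, Eta 7, Gamma 3 (sum 21, leaving 3 seats).
Remainders in descending order: Eta 0.780, Gamma 0.771, Alpha 0.715, Delta 0.712, Beta 0.022.
The surplus seats go to Eta, Gamma, Alpha.

Beta 4; Alpha 4; Delta 4; Eta 8; Gamma 4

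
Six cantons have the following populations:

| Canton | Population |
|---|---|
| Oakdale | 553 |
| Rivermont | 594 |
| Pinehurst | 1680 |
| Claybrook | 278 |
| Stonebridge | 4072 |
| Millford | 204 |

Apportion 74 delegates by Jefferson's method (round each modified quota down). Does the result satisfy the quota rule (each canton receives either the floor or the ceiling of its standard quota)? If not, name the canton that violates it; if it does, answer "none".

Standard quotas: Oakdale 5.544, Rivermont 5.955, Pinehurst 16.843, Claybrook 2.787, Stonebridge 40.825, Millford 2.045.
Jefferson allocation: Oakdale 5, Rivermont 6, Pinehurst 17, Claybrook 2, Stonebridge 42, Millford 2.
Stonebridge has quota 40.825 (lower 40, upper 41) but receives 42 — outside the quota interval.

Stonebridge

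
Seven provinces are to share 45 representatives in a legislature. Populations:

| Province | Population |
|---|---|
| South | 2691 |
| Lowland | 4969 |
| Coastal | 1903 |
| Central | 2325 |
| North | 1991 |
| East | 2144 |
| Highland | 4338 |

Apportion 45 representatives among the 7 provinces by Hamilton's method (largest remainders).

South 6, Lowland 11, Coastal 4, Central 5, North 4, East 5, Highland 10

Standard divisor: 20361 ÷ 45 ≈ 452.467.
Standard quotas: South 5.947, Lowland 10.982, Coastal 4.206, Central 5.139, North 4.400, East 4.738, Highland 9.587.
Lower quotas: South 5, Lowland 10, Coastal 4, Central 5, North 4, East 4, Highland 9 (sum 41, leaving 4 seats).
Remainders in descending order: Lowland 0.982, South 0.947, East 0.738, Highland 0.587, North 0.400, Coastal 0.206, Central 0.139.
Largest remainders: Lowland, South, East, Highland receive the extra seats.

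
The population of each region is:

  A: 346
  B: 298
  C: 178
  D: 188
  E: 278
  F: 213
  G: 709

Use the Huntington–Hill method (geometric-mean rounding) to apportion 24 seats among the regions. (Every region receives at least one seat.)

A=4, B=3, C=2, D=2, E=3, F=2, G=8

With divisor 91: modified quotas A 3.802, B 3.275, C 1.956, D 2.066, E 3.055, F 2.341, G 7.791.
Geometric-mean thresholds: A √(3·4)=3.464, B √(3·4)=3.464, C √(1·2)=1.414, D √(2·3)=2.449, E √(3·4)=3.464, F √(2·3)=2.449, G √(7·8)=7.483.
Each quota rounded against its threshold gives A 4, B 3, C 2, D 2, E 3, F 2, G 8 (total 24).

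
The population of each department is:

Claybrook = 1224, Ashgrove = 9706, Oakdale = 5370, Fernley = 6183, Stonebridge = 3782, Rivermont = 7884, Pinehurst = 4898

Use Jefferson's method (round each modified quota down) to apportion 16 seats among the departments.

Claybrook 0, Ashgrove 4, Oakdale 2, Fernley 3, Stonebridge 1, Rivermont 4, Pinehurst 2

Standard divisor 39047/16 ≈ 2440.438; standard quotas: Claybrook 0.502, Ashgrove 3.977, Oakdale 2.200, Fernley 2.534, Stonebridge 1.550, Rivermont 3.231, Pinehurst 2.007.
Rounding down gives 0, 3, 2, 2, 1, 3, 2 = 13 seats, so the divisor must be adjusted.
With modified divisor 1960: modified quotas Claybrook 0.624, Ashgrove 4.952, Oakdale 2.740, Fernley 3.155, Stonebridge 1.930, Rivermont 4.022, Pinehurst 2.499.
Rounding down: Claybrook 0, Ashgrove 4, Oakdale 2, Fernley 3, Stonebridge 1, Rivermont 4, Pinehurst 2 (total 16).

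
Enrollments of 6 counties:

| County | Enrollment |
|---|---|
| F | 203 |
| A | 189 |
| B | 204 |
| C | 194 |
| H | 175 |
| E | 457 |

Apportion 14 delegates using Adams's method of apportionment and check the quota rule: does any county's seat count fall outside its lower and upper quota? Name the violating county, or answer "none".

none

Standard quotas: F 1.999, A 1.861, B 2.008, C 1.910, H 1.723, E 4.499.
Adams allocation: F 2, A 2, B 2, C 2, H 2, E 4.
Every allocation lies between the lower and upper quota.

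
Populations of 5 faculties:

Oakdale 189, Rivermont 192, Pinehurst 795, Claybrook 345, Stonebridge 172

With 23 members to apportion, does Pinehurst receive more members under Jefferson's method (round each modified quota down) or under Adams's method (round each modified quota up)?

Jefferson: Oakdale 2, Rivermont 2, Pinehurst 12, Claybrook 5, Stonebridge 2.
Adams: Oakdale 3, Rivermont 3, Pinehurst 10, Claybrook 5, Stonebridge 2.
Pinehurst gets 12 under Jefferson and 10 under Adams.

Jefferson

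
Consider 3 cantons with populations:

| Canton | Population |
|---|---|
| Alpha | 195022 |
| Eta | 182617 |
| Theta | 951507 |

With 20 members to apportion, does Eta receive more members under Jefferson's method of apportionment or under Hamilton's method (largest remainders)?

Jefferson: Alpha 3, Eta 2, Theta 15.
Hamilton: Alpha 3, Eta 3, Theta 14.
Eta gets 2 under Jefferson and 3 under Hamilton.

Hamilton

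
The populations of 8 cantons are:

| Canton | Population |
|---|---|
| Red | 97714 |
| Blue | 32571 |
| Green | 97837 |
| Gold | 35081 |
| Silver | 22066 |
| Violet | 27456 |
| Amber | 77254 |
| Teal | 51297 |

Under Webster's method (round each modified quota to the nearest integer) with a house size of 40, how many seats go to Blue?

Standard divisor 441276/40 ≈ 11031.9; standard quotas: Red 8.857, Blue 2.952, Green 8.869, Gold 3.180, Silver 2.000, Violet 2.489, Amber 7.003, Teal 4.650.
Rounding to the nearest integer gives Red 9, Blue 3, Green 9, Gold 3, Silver 2, Violet 2, Amber 7, Teal 5 — total 40, matching the house size, so no adjustment is needed.
Blue receives 3.

3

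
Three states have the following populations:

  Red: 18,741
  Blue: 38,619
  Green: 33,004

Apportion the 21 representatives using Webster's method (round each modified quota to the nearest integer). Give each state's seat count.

Red=4; Blue=9; Green=8

Standard divisor 90364/21 ≈ 4303.048; standard quotas: Red 4.355, Blue 8.975, Green 7.670.
Rounding to the nearest integer gives Red 4, Blue 9, Green 8 — total 21, matching the house size, so no adjustment is needed.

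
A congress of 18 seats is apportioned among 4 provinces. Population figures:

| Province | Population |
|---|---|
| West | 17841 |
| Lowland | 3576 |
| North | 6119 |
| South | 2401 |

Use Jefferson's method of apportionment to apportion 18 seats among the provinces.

Standard divisor 29937/18 ≈ 1663.167; standard quotas: West 10.727, Lowland 2.150, North 3.679, South 1.444.
Rounding down gives 10, 2, 3, 1 = 16 seats, so the divisor must be adjusted.
With modified divisor 1500: modified quotas West 11.894, Lowland 2.384, North 4.079, South 1.601.
Rounding down: West 11, Lowland 2, North 4, South 1 (total 18).

West 11; Lowland 2; North 4; South 1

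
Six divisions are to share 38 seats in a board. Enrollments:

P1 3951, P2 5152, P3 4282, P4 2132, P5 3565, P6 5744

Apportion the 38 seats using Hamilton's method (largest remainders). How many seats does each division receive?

P1 6; P2 8; P3 7; P4 3; P5 5; P6 9

Total 24826; standard divisor 24826/38 ≈ 653.316.
Standard quotas: P1 6.0476, P2 7.8859, P3 6.5543, P4 3.2634, P5 5.4568, P6 8.7921.
Lower quotas: P1 6, P2 7, P3 6, P4 3, P5 5, P6 8 (sum 35, leaving 3 seats).
Remainders in descending order: P2 0.8859, P6 0.7921, P3 0.5543, P5 0.4568, P4 0.2634, P1 0.0476.
Largest remainders: P2, P6, P3 receive the extra seats.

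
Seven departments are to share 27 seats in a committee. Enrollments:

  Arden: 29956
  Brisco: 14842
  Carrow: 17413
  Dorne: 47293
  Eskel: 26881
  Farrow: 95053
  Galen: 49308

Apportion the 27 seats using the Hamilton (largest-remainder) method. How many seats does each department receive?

Total 280746; standard divisor 280746/27 = 10398.
Standard quotas: Arden 2.8809, Brisco 1.4274, Carrow 1.6746, Dorne 4.5483, Eskel 2.5852, Farrow 9.1415, Galen 4.7421.
Lower quotas: Arden 2, Brisco 1, Carrow 1, Dorne 4, Eskel 2, Farrow 9, Galen 4 (sum 23, leaving 4 seats).
Remainders in descending order: Arden 0.8809, Galen 0.7421, Carrow 0.6746, Eskel 0.5852, Dorne 0.5483, Brisco 0.4274, Farrow 0.1415.
Largest remainders: Arden, Galen, Carrow, Eskel receive the extra seats.

Arden=3, Brisco=1, Carrow=2, Dorne=4, Eskel=3, Farrow=9, Galen=5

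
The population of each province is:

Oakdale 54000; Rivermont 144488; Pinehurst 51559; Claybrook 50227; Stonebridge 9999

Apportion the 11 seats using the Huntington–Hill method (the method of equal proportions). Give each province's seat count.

With divisor 33912: modified quotas Oakdale 1.592, Rivermont 4.261, Pinehurst 1.520, Claybrook 1.481, Stonebridge 0.295.
Geometric-mean thresholds: Oakdale √(1·2)=1.414, Rivermont √(4·5)=4.472, Pinehurst √(1·2)=1.414, Claybrook √(1·2)=1.414, Stonebridge (min 1).
Each quota rounded against its threshold gives Oakdale 2, Rivermont 4, Pinehurst 2, Claybrook 2, Stonebridge 1 (total 11).

Oakdale: 2, Rivermont: 4, Pinehurst: 2, Claybrook: 2, Stonebridge: 1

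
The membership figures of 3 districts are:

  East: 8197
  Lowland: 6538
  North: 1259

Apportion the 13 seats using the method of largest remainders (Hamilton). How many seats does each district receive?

Standard divisor: 15994 ÷ 13 ≈ 1230.308.
Standard quotas: East 6.6626, Lowland 5.3141, North 1.0233.
Lower quotas: East 6, Lowland 5, North 1 (sum 12, leaving 1 seat).
Remainders in descending order: East 0.6626, Lowland 0.3141, North 0.0233.
The surplus seat goes to East.

East=7, Lowland=5, North=1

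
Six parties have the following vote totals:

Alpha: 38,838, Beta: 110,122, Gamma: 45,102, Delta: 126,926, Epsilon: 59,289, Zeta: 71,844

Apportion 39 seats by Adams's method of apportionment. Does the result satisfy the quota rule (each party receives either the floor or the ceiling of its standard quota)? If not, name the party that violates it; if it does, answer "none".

Standard quotas: Alpha 3.350, Beta 9.499, Gamma 3.891, Delta 10.949, Epsilon 5.114, Zeta 6.197.
Adams allocation: Alpha 4, Beta 9, Gamma 4, Delta 11, Epsilon 5, Zeta 6.
Every allocation lies between the lower and upper quota.

none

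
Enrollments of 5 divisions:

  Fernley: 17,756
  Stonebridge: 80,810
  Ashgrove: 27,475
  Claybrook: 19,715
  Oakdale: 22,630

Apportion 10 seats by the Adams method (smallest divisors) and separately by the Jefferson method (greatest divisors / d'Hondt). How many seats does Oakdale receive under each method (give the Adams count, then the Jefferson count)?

2 and 1

Adams: Fernley 1, Stonebridge 4, Ashgrove 2, Claybrook 1, Oakdale 2.
Jefferson: Fernley 1, Stonebridge 5, Ashgrove 2, Claybrook 1, Oakdale 1.
Oakdale gets 2 under Adams and 1 under Jefferson.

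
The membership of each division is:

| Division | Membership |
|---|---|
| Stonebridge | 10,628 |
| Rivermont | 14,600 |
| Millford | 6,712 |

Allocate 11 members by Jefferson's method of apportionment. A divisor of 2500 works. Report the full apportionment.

Stonebridge: 4, Rivermont: 5, Millford: 2

With modified divisor 2500: modified quotas Stonebridge 4.251, Rivermont 5.840, Millford 2.685.
Rounding down: Stonebridge 4, Rivermont 5, Millford 2 (total 11).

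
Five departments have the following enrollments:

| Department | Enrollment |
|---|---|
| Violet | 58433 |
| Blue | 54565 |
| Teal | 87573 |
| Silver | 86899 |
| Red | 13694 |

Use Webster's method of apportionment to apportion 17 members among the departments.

Violet 3, Blue 3, Teal 5, Silver 5, Red 1

Standard divisor 301164/17 ≈ 17715.529; standard quotas: Violet 3.298, Blue 3.080, Teal 4.943, Silver 4.905, Red 0.773.
Rounding to the nearest integer gives Violet 3, Blue 3, Teal 5, Silver 5, Red 1 — total 17, matching the house size, so no adjustment is needed.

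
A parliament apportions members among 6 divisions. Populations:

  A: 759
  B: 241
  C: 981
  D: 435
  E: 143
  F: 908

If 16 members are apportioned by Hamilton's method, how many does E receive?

Total 3467; standard divisor 3467/16 ≈ 216.688.
Standard quotas: A 3.503, B 1.112, C 4.527, D 2.007, E 0.660, F 4.190.
Lower quotas: A 3, B 1, C 4, D 2, E 0, F 4 (sum 14, leaving 2 seats).
Remainders in descending order: E 0.660, C 0.527, A 0.503, F 0.190, B 0.112, D 0.007.
The surplus seats go to E, C.
E receives 1.

1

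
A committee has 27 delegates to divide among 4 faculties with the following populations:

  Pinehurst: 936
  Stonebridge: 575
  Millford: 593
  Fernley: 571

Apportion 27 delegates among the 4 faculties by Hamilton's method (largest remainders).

Pinehurst 9, Stonebridge 6, Millford 6, Fernley 6

The standard divisor is 2675/27 ≈ 99.074.
Standard quotas: Pinehurst 9.447, Stonebridge 5.804, Millford 5.985, Fernley 5.763.
Lower quotas: Pinehurst 9, Stonebridge 5, Millford 5, Fernley 5 (sum 24, leaving 3 seats).
Remainders in descending order: Millford 0.985, Stonebridge 0.804, Fernley 0.763, Pinehurst 0.447.
Largest remainders: Millford, Stonebridge, Fernley receive the extra seats.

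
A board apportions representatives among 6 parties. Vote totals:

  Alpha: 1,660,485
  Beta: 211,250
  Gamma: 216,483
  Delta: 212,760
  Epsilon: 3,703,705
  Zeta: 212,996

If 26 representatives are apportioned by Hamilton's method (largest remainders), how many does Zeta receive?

1

The standard divisor is 6217679/26 ≈ 239141.5.
Standard quotas: Alpha 6.9435, Beta 0.8834, Gamma 0.9053, Delta 0.8897, Epsilon 15.4875, Zeta 0.8907.
Lower quotas: Alpha 6, Beta 0, Gamma 0, Delta 0, Epsilon 15, Zeta 0 (sum 21, leaving 5 seats).
Remainders in descending order: Alpha 0.9435, Gamma 0.9053, Zeta 0.8907, Delta 0.8897, Beta 0.8834, Epsilon 0.4875.
The surplus seats go to Alpha, Gamma, Zeta, Delta, Beta.
Zeta receives 1.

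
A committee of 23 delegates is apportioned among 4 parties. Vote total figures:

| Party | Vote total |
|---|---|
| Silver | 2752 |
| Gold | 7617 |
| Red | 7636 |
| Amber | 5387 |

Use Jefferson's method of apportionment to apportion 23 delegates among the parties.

Silver=2; Gold=8; Red=8; Amber=5

Standard divisor 23392/23 ≈ 1017.043; standard quotas: Silver 2.706, Gold 7.489, Red 7.508, Amber 5.297.
Rounding down gives 2, 7, 7, 5 = 21 seats, so the divisor must be adjusted.
With modified divisor 930: modified quotas Silver 2.959, Gold 8.190, Red 8.211, Amber 5.792.
Rounding down: Silver 2, Gold 8, Red 8, Amber 5 (total 23).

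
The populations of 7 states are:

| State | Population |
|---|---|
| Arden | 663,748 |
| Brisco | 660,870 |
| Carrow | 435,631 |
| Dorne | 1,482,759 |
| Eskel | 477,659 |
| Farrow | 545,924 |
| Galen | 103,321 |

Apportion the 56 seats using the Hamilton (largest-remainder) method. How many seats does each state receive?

Arden: 9, Brisco: 8, Carrow: 6, Dorne: 19, Eskel: 6, Farrow: 7, Galen: 1

Total 4369912; standard divisor 4369912/56 ≈ 78034.143.
Standard quotas: Arden 8.5059, Brisco 8.4690, Carrow 5.5826, Dorne 19.0014, Eskel 6.1212, Farrow 6.9960, Galen 1.3240.
Lower quotas: Arden 8, Brisco 8, Carrow 5, Dorne 19, Eskel 6, Farrow 6, Galen 1 (sum 53, leaving 3 seats).
Remainders in descending order: Farrow 0.9960, Carrow 0.5826, Arden 0.5059, Brisco 0.4690, Galen 0.3240, Eskel 0.1212, Dorne 0.0014.
Largest remainders: Farrow, Carrow, Arden receive the extra seats.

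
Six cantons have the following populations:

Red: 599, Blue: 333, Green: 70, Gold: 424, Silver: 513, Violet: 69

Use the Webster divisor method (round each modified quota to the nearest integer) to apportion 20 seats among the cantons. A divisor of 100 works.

With modified divisor 100: modified quotas Red 5.990, Blue 3.330, Green 0.700, Gold 4.240, Silver 5.130, Violet 0.690.
Rounding to the nearest integer: Red 6, Blue 3, Green 1, Gold 4, Silver 5, Violet 1 (total 20).

Red 6, Blue 3, Green 1, Gold 4, Silver 5, Violet 1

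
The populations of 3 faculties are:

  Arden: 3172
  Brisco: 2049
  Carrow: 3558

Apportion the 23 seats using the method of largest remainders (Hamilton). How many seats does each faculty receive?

Total 8779; standard divisor 8779/23 ≈ 381.696.
Standard quotas: Arden 8.310, Brisco 5.368, Carrow 9.322.
Lower quotas: Arden 8, Brisco 5, Carrow 9 (sum 22, leaving 1 seat).
Remainders in descending order: Brisco 0.368, Carrow 0.322, Arden 0.310.
Largest remainder: Brisco receives the extra seat.

Arden: 8, Brisco: 6, Carrow: 9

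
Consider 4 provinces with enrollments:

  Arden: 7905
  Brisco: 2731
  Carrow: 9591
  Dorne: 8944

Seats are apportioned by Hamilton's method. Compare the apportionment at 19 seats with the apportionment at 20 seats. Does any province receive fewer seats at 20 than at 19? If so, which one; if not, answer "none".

none

At 19 seats: Arden 5, Brisco 2, Carrow 6, Dorne 6.
At 20 seats: Arden 5, Brisco 2, Carrow 7, Dorne 6.
No province's allocation decreased.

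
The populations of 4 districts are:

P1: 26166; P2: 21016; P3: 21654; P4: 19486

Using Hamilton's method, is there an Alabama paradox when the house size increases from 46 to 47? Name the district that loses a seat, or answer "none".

At 46 seats: P1 14, P2 11, P3 11, P4 10.
At 47 seats: P1 14, P2 11, P3 12, P4 10.
No district's allocation decreased.

none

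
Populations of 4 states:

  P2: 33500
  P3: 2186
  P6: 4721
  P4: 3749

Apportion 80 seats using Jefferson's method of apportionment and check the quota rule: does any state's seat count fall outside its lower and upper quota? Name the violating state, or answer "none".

Standard quotas: P2 60.694, P3 3.961, P6 8.553, P4 6.792.
Jefferson allocation: P2 62, P3 4, P6 8, P4 6.
P2 has quota 60.694 (lower 60, upper 61) but receives 62 — outside the quota interval.

P2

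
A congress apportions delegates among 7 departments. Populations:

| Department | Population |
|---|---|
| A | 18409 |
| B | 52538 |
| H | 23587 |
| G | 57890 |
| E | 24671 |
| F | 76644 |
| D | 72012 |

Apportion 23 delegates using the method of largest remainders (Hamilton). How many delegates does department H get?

The standard divisor is 325751/23 ≈ 14163.087.
Standard quotas: A 1.2998, B 3.7095, H 1.6654, G 4.0874, E 1.7419, F 5.4115, D 5.0845.
Lower quotas: A 1, B 3, H 1, G 4, E 1, F 5, D 5 (sum 20, leaving 3 seats).
Remainders in descending order: E 0.7419, B 0.7095, H 0.6654, F 0.4115, A 0.2998, G 0.0874, D 0.0845.
The surplus seats go to E, B, H.
H receives 2.

2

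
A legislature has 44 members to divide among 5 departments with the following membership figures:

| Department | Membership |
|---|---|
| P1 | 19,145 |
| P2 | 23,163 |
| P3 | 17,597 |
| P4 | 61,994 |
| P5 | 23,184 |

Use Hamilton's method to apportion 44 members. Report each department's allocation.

P1=6; P2=7; P3=5; P4=19; P5=7

Standard divisor: 145083 ÷ 44 ≈ 3297.341.
Standard quotas: P1 5.8062, P2 7.0248, P3 5.3367, P4 18.8012, P5 7.0311.
Lower quotas: P1 5, P2 7, P3 5, P4 18, P5 7 (sum 42, leaving 2 seats).
Remainders in descending order: P1 0.8062, P4 0.8012, P3 0.3367, P5 0.0311, P2 0.0248.
The surplus seats go to P1, P4.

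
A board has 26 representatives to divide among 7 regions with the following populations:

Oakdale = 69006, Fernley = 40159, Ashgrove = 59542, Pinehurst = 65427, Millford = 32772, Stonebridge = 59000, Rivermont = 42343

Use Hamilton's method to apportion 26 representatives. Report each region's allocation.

Oakdale 5, Fernley 3, Ashgrove 4, Pinehurst 5, Millford 2, Stonebridge 4, Rivermont 3

The standard divisor is 368249/26 ≈ 14163.423.
Standard quotas: Oakdale 4.8721, Fernley 2.8354, Ashgrove 4.2039, Pinehurst 4.6194, Millford 2.3138, Stonebridge 4.1657, Rivermont 2.9896.
Lower quotas: Oakdale 4, Fernley 2, Ashgrove 4, Pinehurst 4, Millford 2, Stonebridge 4, Rivermont 2 (sum 22, leaving 4 seats).
Remainders in descending order: Rivermont 0.9896, Oakdale 0.8721, Fernley 0.8354, Pinehurst 0.6194, Millford 0.3138, Ashgrove 0.2039, Stonebridge 0.1657.
The surplus seats go to Rivermont, Oakdale, Fernley, Pinehurst.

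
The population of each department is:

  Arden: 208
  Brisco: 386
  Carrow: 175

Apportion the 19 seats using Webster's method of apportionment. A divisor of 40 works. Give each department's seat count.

With modified divisor 40: modified quotas Arden 5.200, Brisco 9.650, Carrow 4.375.
Rounding to the nearest integer: Arden 5, Brisco 10, Carrow 4 (total 19).

Arden 5, Brisco 10, Carrow 4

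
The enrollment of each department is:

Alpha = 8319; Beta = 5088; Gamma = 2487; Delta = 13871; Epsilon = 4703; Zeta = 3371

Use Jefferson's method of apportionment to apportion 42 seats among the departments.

Standard divisor 37839/42 ≈ 900.929; standard quotas: Alpha 9.234, Beta 5.648, Gamma 2.760, Delta 15.396, Epsilon 5.220, Zeta 3.742.
Rounding down gives 9, 5, 2, 15, 5, 3 = 39 seats, so the divisor must be adjusted.
With modified divisor 837: modified quotas Alpha 9.939, Beta 6.079, Gamma 2.971, Delta 16.572, Epsilon 5.619, Zeta 4.027.
Rounding down: Alpha 9, Beta 6, Gamma 2, Delta 16, Epsilon 5, Zeta 4 (total 42).

Alpha 9, Beta 6, Gamma 2, Delta 16, Epsilon 5, Zeta 4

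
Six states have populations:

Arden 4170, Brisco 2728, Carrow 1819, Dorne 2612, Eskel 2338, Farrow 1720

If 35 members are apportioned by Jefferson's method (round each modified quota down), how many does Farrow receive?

4

Standard divisor 15387/35 ≈ 439.629; standard quotas: Arden 9.485, Brisco 6.205, Carrow 4.138, Dorne 5.941, Eskel 5.318, Farrow 3.912.
Rounding down gives 9, 6, 4, 5, 5, 3 = 32 seats, so the divisor must be adjusted.
With modified divisor 400: modified quotas Arden 10.425, Brisco 6.820, Carrow 4.548, Dorne 6.530, Eskel 5.845, Farrow 4.300.
Rounding down: Arden 10, Brisco 6, Carrow 4, Dorne 6, Eskel 5, Farrow 4 (total 35).
Farrow receives 4.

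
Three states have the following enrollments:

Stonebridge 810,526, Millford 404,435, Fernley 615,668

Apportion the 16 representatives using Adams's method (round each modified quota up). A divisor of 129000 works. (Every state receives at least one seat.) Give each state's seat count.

Stonebridge 7; Millford 4; Fernley 5

With modified divisor 129000: modified quotas Stonebridge 6.283, Millford 3.135, Fernley 4.773.
Rounding up: Stonebridge 7, Millford 4, Fernley 5 (total 16).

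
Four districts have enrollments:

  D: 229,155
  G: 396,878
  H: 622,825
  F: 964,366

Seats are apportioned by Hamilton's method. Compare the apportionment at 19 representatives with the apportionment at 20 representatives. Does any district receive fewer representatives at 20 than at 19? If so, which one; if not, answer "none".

At 19 seats: D 2, G 4, H 5, F 8.
At 20 seats: D 2, G 3, H 6, F 9.
G drops from 4 to 3.

G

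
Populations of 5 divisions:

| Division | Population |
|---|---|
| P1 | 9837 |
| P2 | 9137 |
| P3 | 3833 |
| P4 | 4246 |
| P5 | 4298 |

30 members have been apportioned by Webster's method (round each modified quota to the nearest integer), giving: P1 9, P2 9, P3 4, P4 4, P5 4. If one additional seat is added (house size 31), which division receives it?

P1

Priority for the next seat is population ÷ (current seats + 0.5).
Priorities: P1 1035.474, P2 961.789, P3 851.778, P4 943.556, P5 955.111.
Highest priority: P1.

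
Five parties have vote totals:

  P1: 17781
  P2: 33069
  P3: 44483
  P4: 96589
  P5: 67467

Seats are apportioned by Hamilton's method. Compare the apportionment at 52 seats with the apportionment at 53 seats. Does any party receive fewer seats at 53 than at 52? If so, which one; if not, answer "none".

At 52 seats: P1 4, P2 7, P3 9, P4 19, P5 13.
At 53 seats: P1 3, P2 7, P3 9, P4 20, P5 14.
P1 drops from 4 to 3.

P1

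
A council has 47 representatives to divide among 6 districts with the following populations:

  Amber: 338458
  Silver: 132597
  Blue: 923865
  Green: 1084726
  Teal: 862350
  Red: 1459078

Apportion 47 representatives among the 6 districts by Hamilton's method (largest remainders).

Amber: 3, Silver: 1, Blue: 9, Green: 11, Teal: 9, Red: 14

The standard divisor is 4801074/47 ≈ 102150.511.
Standard quotas: Amber 3.3133, Silver 1.2981, Blue 9.0442, Green 10.6189, Teal 8.4420, Red 14.2836.
Lower quotas: Amber 3, Silver 1, Blue 9, Green 10, Teal 8, Red 14 (sum 45, leaving 2 seats).
Remainders in descending order: Green 0.6189, Teal 0.4420, Amber 0.3133, Silver 0.2981, Red 0.2836, Blue 0.0442.
The surplus seats go to Green, Teal.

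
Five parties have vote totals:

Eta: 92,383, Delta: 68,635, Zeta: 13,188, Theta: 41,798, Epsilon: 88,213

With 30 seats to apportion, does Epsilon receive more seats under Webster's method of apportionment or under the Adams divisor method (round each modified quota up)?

Webster: Eta 9, Delta 7, Zeta 1, Theta 4, Epsilon 9.
Adams: Eta 9, Delta 7, Zeta 2, Theta 4, Epsilon 8.
Epsilon gets 9 under Webster and 8 under Adams.

Webster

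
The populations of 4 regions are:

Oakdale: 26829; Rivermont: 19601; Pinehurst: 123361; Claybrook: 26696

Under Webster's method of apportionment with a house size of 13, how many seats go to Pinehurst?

Standard divisor 196487/13 ≈ 15114.385; standard quotas: Oakdale 1.775, Rivermont 1.297, Pinehurst 8.162, Claybrook 1.766.
Rounding to the nearest integer gives Oakdale 2, Rivermont 1, Pinehurst 8, Claybrook 2 — total 13, matching the house size, so no adjustment is needed.
Pinehurst receives 8.

8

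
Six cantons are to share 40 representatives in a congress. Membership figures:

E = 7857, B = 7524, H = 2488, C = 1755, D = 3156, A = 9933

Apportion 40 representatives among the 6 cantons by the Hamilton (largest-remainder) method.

Total 32713; standard divisor 32713/40 ≈ 817.825.
Standard quotas: E 9.6072, B 9.2000, H 3.0422, C 2.1459, D 3.8590, A 12.1456.
Lower quotas: E 9, B 9, H 3, C 2, D 3, A 12 (sum 38, leaving 2 seats).
Remainders in descending order: D 0.8590, E 0.6072, B 0.2000, C 0.1459, A 0.1456, H 0.0422.
Largest remainders: D, E receive the extra seats.

E: 10, B: 9, H: 3, C: 2, D: 4, A: 12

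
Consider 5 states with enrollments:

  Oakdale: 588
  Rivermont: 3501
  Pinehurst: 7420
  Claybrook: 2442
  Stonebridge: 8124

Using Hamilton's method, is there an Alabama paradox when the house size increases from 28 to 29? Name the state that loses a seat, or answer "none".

At 28 seats: Oakdale 1, Rivermont 5, Pinehurst 9, Claybrook 3, Stonebridge 10.
At 29 seats: Oakdale 1, Rivermont 4, Pinehurst 10, Claybrook 3, Stonebridge 11.
Rivermont drops from 5 to 4.

Rivermont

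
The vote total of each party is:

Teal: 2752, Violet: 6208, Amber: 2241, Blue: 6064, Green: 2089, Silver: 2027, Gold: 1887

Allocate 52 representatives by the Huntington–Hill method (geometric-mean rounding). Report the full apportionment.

With divisor 451: modified quotas Teal 6.102, Violet 13.765, Amber 4.969, Blue 13.446, Green 4.632, Silver 4.494, Gold 4.184.
Geometric-mean thresholds: Teal √(6·7)=6.481, Violet √(13·14)=13.491, Amber √(4·5)=4.472, Blue √(13·14)=13.491, Green √(4·5)=4.472, Silver √(4·5)=4.472, Gold √(4·5)=4.472.
Each quota rounded against its threshold gives Teal 6, Violet 14, Amber 5, Blue 13, Green 5, Silver 5, Gold 4 (total 52).

Teal: 6, Violet: 14, Amber: 5, Blue: 13, Green: 5, Silver: 5, Gold: 4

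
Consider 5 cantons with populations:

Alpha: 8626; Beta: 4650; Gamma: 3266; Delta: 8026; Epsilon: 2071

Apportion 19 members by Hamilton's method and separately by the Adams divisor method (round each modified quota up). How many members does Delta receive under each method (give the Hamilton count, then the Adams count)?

6 and 5

Hamilton: Alpha 6, Beta 3, Gamma 2, Delta 6, Epsilon 2.
Adams: Alpha 6, Beta 3, Gamma 3, Delta 5, Epsilon 2.
Delta gets 6 under Hamilton and 5 under Adams.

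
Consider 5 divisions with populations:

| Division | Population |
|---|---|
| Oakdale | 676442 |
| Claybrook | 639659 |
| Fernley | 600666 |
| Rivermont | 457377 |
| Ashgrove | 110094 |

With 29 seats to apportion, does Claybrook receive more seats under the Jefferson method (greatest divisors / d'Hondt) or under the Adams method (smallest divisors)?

Jefferson

Jefferson: Oakdale 8, Claybrook 8, Fernley 7, Rivermont 5, Ashgrove 1.
Adams: Oakdale 8, Claybrook 7, Fernley 7, Rivermont 5, Ashgrove 2.
Claybrook gets 8 under Jefferson and 7 under Adams.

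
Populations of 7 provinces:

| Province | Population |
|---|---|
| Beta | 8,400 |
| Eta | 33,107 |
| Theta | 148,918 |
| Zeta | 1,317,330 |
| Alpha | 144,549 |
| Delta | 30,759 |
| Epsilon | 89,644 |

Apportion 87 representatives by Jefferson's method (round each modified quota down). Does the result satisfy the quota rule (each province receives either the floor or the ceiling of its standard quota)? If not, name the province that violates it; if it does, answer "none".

Zeta

Standard quotas: Beta 0.412, Eta 1.625, Theta 7.309, Zeta 64.651, Alpha 7.094, Delta 1.510, Epsilon 4.400.
Jefferson allocation: Beta 0, Eta 1, Theta 7, Zeta 67, Alpha 7, Delta 1, Epsilon 4.
Zeta has quota 64.651 (lower 64, upper 65) but receives 67 — outside the quota interval.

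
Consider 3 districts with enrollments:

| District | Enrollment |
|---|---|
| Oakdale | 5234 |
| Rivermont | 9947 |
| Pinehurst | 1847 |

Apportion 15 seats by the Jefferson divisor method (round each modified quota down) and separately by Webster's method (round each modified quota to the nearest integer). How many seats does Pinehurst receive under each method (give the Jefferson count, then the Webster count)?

1 and 2

Jefferson: Oakdale 5, Rivermont 9, Pinehurst 1.
Webster: Oakdale 4, Rivermont 9, Pinehurst 2.
Pinehurst gets 1 under Jefferson and 2 under Webster.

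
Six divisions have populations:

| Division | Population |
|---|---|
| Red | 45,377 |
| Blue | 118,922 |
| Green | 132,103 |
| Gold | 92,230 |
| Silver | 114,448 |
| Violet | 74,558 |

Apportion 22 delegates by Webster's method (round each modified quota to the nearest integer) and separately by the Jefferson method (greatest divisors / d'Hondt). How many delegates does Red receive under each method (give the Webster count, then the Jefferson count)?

2 and 1

Webster: Red 2, Blue 5, Green 5, Gold 3, Silver 4, Violet 3.
Jefferson: Red 1, Blue 5, Green 5, Gold 4, Silver 4, Violet 3.
Red gets 2 under Webster and 1 under Jefferson.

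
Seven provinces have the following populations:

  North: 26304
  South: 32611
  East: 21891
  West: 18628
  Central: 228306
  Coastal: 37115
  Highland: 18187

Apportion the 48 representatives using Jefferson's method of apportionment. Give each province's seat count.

Standard divisor 383042/48 ≈ 7980.042; standard quotas: North 3.296, South 4.087, East 2.743, West 2.334, Central 28.610, Coastal 4.651, Highland 2.279.
Rounding down gives 3, 4, 2, 2, 28, 4, 2 = 45 seats, so the divisor must be adjusted.
With modified divisor 7390: modified quotas North 3.559, South 4.413, East 2.962, West 2.521, Central 30.894, Coastal 5.022, Highland 2.461.
Rounding down: North 3, South 4, East 2, West 2, Central 30, Coastal 5, Highland 2 (total 48).

North: 3, South: 4, East: 2, West: 2, Central: 30, Coastal: 5, Highland: 2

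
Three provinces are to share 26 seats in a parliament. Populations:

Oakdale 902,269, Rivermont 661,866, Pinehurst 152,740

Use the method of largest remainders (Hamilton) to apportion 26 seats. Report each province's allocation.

Oakdale=14, Rivermont=10, Pinehurst=2

Total 1716875; standard divisor 1716875/26 ≈ 66033.654.
Standard quotas: Oakdale 13.6638, Rivermont 10.0232, Pinehurst 2.3131.
Lower quotas: Oakdale 13, Rivermont 10, Pinehurst 2 (sum 25, leaving 1 seat).
Remainders in descending order: Oakdale 0.6638, Pinehurst 0.3131, Rivermont 0.0232.
The surplus seat goes to Oakdale.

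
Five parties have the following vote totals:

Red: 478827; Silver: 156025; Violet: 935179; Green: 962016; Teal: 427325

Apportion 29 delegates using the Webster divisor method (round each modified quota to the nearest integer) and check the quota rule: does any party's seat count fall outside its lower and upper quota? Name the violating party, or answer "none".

none

Standard quotas: Red 4.692, Silver 1.529, Violet 9.164, Green 9.427, Teal 4.188.
Webster allocation: Red 5, Silver 2, Violet 9, Green 9, Teal 4.
Every allocation lies between the lower and upper quota.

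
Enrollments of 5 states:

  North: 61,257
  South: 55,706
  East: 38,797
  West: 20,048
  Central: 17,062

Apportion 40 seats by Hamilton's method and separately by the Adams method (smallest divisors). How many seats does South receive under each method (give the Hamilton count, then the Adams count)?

12 and 11

Hamilton: North 13, South 12, East 8, West 4, Central 3.
Adams: North 13, South 11, East 8, West 4, Central 4.
South gets 12 under Hamilton and 11 under Adams.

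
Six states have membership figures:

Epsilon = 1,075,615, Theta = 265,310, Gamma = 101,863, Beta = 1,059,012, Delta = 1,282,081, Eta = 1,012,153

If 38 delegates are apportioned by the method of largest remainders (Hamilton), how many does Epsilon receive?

9

The standard divisor is 4796034/38 ≈ 126211.421.
Standard quotas: Epsilon 8.5223, Theta 2.1021, Gamma 0.8071, Beta 8.3908, Delta 10.1582, Eta 8.0195.
Lower quotas: Epsilon 8, Theta 2, Gamma 0, Beta 8, Delta 10, Eta 8 (sum 36, leaving 2 seats).
Remainders in descending order: Gamma 0.8071, Epsilon 0.5223, Beta 0.3908, Delta 0.1582, Theta 0.1021, Eta 0.0195.
Largest remainders: Gamma, Epsilon receive the extra seats.
Epsilon receives 9.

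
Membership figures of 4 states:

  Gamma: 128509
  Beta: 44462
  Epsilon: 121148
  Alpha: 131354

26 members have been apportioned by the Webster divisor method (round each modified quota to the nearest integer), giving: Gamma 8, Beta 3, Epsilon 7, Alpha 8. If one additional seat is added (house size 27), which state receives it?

Priority for the next seat is population ÷ (current seats + 0.5).
Priorities: Gamma 15118.706, Beta 12703.429, Epsilon 16153.067, Alpha 15453.412.
Highest priority: Epsilon.

Epsilon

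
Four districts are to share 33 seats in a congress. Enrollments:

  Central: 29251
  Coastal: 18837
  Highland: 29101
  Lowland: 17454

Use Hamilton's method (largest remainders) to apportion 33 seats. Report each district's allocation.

Total 94643; standard divisor 94643/33 ≈ 2867.97.
Standard quotas: Central 10.1992, Coastal 6.5681, Highland 10.1469, Lowland 6.0858.
Lower quotas: Central 10, Coastal 6, Highland 10, Lowland 6 (sum 32, leaving 1 seat).
Remainders in descending order: Coastal 0.5681, Central 0.1992, Highland 0.1469, Lowland 0.0858.
The surplus seat goes to Coastal.

Central=10, Coastal=7, Highland=10, Lowland=6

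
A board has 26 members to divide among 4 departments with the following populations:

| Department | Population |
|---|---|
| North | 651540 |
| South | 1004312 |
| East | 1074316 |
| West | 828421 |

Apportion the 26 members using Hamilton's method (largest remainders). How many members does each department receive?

North 5, South 7, East 8, West 6

The standard divisor is 3558589/26 ≈ 136868.808.
Standard quotas: North 4.7603, South 7.3378, East 7.8492, West 6.0527.
Lower quotas: North 4, South 7, East 7, West 6 (sum 24, leaving 2 seats).
Remainders in descending order: East 0.8492, North 0.7603, South 0.3378, West 0.0527.
The surplus seats go to East, North.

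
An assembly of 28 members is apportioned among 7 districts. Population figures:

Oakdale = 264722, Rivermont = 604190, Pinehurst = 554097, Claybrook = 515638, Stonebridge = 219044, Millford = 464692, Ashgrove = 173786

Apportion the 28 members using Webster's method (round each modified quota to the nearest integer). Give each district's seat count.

Oakdale=3, Rivermont=6, Pinehurst=5, Claybrook=5, Stonebridge=2, Millford=5, Ashgrove=2

Standard divisor 2796169/28 ≈ 99863.179; standard quotas: Oakdale 2.651, Rivermont 6.050, Pinehurst 5.549, Claybrook 5.163, Stonebridge 2.193, Millford 4.653, Ashgrove 1.740.
Rounding to the nearest integer gives 3, 6, 6, 5, 2, 5, 2 = 29 seats, so the divisor must be adjusted.
With modified divisor 102000: modified quotas Oakdale 2.595, Rivermont 5.923, Pinehurst 5.432, Claybrook 5.055, Stonebridge 2.147, Millford 4.556, Ashgrove 1.704.
Rounding to the nearest integer: Oakdale 3, Rivermont 6, Pinehurst 5, Claybrook 5, Stonebridge 2, Millford 5, Ashgrove 2 (total 28).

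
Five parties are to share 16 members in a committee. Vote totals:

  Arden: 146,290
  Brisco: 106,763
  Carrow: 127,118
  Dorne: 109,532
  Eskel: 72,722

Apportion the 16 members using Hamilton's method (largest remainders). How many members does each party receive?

Arden=4, Brisco=3, Carrow=4, Dorne=3, Eskel=2

The standard divisor is 562425/16 ≈ 35151.562.
Standard quotas: Arden 4.1617, Brisco 3.0372, Carrow 3.6163, Dorne 3.1160, Eskel 2.0688.
Lower quotas: Arden 4, Brisco 3, Carrow 3, Dorne 3, Eskel 2 (sum 15, leaving 1 seat).
Remainders in descending order: Carrow 0.6163, Arden 0.1617, Dorne 0.1160, Eskel 0.0688, Brisco 0.0372.
The surplus seat goes to Carrow.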